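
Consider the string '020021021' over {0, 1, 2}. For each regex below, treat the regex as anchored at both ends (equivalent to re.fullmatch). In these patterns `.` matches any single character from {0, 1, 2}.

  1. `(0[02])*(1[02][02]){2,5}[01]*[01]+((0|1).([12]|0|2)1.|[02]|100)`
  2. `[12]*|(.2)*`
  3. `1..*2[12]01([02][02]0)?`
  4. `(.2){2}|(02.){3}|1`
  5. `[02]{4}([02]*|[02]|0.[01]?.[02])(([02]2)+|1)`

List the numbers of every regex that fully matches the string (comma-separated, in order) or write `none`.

4

1 → no match
2 → no match
3 → no match — must start with '1'
4 → match
5 → no match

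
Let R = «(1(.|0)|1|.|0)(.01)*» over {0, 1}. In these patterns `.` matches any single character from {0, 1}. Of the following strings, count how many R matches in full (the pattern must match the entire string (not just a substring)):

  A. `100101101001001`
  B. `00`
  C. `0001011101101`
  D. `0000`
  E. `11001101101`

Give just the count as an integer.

A → no match
B → no match
C → no match
D → no match
E → match
Total matched: 1

1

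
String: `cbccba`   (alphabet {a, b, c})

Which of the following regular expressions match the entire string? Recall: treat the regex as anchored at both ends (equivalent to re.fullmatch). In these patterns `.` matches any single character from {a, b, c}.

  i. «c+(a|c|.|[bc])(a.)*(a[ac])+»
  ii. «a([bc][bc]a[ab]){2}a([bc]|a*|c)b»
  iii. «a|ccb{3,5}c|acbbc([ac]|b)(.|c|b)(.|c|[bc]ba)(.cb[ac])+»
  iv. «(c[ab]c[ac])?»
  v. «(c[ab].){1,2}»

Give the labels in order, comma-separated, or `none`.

v

i → no match
ii → no match — must start with `a`
iii → no match
iv → no match
v → match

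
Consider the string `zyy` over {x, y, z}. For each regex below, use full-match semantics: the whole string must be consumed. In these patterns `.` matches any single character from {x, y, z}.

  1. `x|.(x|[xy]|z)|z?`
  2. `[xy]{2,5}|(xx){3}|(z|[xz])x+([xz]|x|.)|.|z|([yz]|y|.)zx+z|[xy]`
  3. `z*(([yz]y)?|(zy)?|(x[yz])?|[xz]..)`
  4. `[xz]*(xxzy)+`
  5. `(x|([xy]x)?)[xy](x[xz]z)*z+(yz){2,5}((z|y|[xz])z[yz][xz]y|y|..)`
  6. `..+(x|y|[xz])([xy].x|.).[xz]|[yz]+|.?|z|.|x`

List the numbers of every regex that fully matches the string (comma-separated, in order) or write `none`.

3, 6

1 → no match
2 → no match
3 → match
4 → no match — must end with `xxzy`
5 → no match
6 → match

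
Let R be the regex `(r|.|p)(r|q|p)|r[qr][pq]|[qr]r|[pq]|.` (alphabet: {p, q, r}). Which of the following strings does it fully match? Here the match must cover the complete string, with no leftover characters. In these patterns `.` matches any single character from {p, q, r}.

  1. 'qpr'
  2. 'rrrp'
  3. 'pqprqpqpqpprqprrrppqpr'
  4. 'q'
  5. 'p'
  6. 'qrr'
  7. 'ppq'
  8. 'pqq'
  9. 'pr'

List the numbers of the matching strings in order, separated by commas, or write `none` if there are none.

1. 'qpr' → no match
2. 'rrrp' → no match
3 → no match
4. 'q' → match
5. 'p' → match
6. 'qrr' → no match
7. 'ppq' → no match
8. 'pqq' → no match
9. 'pr' → match

4, 5, 9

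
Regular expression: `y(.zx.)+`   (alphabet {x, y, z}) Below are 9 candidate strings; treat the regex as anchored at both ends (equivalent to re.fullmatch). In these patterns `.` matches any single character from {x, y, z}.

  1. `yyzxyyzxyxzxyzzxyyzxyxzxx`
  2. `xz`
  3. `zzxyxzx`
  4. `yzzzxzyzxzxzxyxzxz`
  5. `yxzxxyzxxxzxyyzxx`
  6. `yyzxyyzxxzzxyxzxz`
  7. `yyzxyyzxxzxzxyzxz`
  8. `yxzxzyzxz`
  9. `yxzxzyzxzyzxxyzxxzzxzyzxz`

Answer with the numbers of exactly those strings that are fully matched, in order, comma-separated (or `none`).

1 → match
2 → no match — must start with `y`
3 → no match — must start with `y`
4 → no match
5 → match
6 → match
7 → no match
8 → match
9 → match

1, 5, 6, 8, 9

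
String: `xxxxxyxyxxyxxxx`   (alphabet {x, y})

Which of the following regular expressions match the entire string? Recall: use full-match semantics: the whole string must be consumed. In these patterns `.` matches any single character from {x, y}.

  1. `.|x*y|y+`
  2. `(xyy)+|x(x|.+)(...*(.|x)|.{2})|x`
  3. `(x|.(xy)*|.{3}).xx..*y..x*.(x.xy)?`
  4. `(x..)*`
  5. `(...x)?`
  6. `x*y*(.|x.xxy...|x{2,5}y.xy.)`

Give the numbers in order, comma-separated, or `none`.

1 → no match
2 → match
3 → match
4 → match
5 → no match
6 → no match

2, 3, 4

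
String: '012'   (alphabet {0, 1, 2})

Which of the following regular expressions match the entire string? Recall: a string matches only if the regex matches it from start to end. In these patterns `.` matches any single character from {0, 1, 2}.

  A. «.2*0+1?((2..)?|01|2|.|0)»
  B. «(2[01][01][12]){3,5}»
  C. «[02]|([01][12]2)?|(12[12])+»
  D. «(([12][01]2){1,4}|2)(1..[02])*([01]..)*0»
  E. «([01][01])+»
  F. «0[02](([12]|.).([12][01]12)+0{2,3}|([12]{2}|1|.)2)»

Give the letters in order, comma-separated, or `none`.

C

A → no match
B → no match — must start with '2'
C → match
D → no match — must end with '0'
E → no match
F → no match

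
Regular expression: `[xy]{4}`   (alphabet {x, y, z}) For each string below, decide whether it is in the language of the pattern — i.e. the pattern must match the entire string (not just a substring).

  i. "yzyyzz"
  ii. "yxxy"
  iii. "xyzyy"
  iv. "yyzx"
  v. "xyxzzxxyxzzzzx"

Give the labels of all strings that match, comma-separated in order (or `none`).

i → no match
ii → match
iii → no match
iv → no match
v → no match

ii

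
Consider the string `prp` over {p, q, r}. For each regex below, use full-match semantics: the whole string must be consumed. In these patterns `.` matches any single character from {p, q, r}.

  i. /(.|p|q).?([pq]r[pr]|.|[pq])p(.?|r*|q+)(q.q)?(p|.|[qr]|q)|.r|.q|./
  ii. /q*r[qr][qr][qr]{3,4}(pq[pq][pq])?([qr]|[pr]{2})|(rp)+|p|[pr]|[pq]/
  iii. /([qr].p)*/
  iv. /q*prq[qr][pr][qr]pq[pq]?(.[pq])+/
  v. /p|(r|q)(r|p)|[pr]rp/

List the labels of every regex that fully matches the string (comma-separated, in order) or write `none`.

v

i → no match
ii → no match
iii → no match
iv → no match
v → match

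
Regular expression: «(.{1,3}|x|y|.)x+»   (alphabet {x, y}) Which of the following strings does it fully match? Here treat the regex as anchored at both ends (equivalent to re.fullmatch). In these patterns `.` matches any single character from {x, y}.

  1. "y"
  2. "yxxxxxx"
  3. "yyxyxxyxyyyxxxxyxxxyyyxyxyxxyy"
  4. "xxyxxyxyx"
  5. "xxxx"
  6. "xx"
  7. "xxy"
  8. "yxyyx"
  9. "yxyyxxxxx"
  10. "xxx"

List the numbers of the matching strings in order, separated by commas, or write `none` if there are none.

2, 5, 6, 10

1 → no match — must end with "x"
2 → match
3 → no match — must end with "x"
4 → no match
5 → match
6 → match
7 → no match — must end with "x"
8 → no match
9 → no match
10 → match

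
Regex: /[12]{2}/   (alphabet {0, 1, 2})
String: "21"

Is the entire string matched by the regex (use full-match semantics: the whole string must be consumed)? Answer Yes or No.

Yes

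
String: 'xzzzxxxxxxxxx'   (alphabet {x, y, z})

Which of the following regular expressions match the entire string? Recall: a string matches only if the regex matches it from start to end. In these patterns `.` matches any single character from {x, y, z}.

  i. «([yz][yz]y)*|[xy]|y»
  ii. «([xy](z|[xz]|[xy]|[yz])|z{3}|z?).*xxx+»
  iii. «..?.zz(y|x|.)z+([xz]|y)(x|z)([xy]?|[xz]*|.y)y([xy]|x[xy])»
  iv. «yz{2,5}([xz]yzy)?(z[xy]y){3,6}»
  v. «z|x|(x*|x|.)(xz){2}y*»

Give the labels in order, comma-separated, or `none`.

ii

i → no match
ii → match
iii → no match
iv → no match — must start with 'yz'
v → no match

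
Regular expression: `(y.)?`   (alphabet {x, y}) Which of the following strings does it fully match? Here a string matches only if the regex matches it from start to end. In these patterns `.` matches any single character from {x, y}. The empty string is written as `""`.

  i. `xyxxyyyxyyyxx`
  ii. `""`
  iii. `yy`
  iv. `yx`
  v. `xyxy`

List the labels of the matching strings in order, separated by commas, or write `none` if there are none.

i → no match
ii. `""` → match
iii. `yy` → match
iv. `yx` → match
v. `xyxy` → no match

ii, iii, iv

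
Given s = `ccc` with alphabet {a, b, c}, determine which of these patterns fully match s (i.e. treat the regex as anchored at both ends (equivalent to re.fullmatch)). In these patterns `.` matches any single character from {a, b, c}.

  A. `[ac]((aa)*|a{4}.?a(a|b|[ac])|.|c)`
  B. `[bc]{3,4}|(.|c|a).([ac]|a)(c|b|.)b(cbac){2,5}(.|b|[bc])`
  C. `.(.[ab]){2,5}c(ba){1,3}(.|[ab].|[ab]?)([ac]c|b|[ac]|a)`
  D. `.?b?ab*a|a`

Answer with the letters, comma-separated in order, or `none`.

A → no match
B → match
C → no match
D → no match — must end with `a`

B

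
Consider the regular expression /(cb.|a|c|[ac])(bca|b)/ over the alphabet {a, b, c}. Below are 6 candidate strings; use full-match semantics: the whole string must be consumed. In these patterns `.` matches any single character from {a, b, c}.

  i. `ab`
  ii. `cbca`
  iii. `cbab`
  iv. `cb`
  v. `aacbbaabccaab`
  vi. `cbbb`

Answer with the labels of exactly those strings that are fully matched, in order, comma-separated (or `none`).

i, ii, iii, iv, vi

i → match
ii → match
iii → match
iv → match
v → no match
vi → match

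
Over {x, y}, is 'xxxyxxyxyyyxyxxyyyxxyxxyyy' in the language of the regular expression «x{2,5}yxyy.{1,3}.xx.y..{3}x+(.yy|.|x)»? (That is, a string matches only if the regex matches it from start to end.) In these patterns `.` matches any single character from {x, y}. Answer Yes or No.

No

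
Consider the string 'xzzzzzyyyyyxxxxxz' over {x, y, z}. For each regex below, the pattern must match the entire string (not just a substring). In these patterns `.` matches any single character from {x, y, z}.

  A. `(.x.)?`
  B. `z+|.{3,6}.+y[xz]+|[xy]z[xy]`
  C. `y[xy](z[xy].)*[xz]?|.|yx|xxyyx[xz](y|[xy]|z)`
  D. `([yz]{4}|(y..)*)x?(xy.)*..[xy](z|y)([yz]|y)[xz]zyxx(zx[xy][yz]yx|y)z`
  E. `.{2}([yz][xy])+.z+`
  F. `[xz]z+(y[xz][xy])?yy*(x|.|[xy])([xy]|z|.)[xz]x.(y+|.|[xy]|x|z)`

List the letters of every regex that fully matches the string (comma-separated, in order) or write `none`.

A → no match
B → match
C → no match
D → no match
E → no match
F → match

B, F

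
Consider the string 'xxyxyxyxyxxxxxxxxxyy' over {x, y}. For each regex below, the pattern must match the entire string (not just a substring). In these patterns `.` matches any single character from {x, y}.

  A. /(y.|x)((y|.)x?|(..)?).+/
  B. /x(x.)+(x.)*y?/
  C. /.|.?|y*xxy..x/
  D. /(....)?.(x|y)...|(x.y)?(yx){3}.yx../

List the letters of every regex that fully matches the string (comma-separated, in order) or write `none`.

A → match
B → match
C → no match
D → no match

A, B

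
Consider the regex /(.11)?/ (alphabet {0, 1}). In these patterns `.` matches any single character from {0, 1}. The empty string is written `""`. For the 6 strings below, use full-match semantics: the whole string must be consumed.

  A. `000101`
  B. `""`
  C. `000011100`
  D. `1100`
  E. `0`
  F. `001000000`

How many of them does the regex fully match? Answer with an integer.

1

A → no match
B → match
C → no match
D → no match
E → no match
F → no match
Total matched: 1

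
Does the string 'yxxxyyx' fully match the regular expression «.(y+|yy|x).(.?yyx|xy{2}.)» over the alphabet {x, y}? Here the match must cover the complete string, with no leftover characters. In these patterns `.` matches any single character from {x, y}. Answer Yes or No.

Yes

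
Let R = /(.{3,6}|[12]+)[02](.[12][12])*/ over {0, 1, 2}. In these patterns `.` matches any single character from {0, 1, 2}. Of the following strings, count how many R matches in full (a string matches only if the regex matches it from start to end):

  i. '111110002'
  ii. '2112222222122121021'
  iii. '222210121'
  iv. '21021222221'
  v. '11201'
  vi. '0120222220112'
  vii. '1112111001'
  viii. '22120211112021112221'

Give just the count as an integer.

3

i → no match
ii → match
iii → match
iv → no match
v → no match
vi → no match
vii → no match
viii → match
Total matched: 3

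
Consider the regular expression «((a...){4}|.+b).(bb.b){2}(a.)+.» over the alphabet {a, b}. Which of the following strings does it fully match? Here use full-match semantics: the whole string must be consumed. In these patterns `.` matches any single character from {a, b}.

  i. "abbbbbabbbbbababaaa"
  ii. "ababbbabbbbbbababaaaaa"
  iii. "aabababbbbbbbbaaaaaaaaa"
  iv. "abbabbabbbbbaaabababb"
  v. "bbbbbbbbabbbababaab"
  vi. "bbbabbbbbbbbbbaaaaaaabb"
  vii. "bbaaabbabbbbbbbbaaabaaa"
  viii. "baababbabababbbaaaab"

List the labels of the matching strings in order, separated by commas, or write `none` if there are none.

i → match
ii → match
iii → match
iv → match
v → match
vi → match
vii → match
viii → no match

i, ii, iii, iv, v, vi, vii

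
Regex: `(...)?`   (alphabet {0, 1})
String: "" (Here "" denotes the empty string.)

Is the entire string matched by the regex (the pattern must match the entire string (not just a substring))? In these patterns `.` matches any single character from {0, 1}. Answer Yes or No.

Yes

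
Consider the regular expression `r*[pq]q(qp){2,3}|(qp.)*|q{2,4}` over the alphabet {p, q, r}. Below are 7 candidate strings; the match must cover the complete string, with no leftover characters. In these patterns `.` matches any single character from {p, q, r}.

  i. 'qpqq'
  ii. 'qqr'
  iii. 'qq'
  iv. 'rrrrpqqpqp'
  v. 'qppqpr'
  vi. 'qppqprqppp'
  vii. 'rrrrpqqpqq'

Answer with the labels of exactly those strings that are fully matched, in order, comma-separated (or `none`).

iii, iv, v

i → no match
ii → no match
iii → match
iv → match
v → match
vi → no match
vii → no match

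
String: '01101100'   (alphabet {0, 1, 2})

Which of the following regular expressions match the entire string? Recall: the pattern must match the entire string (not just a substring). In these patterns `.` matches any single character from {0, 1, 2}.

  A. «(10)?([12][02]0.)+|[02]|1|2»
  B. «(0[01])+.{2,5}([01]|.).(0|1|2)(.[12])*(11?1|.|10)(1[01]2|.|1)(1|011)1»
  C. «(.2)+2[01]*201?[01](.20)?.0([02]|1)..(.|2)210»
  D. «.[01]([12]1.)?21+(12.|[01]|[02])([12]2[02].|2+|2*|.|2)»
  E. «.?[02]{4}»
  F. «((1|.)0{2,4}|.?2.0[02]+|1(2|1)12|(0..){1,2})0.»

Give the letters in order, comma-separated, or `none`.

F

A → no match
B → no match — must end with '1'
C → no match — must end with '210'
D → no match
E → no match
F → match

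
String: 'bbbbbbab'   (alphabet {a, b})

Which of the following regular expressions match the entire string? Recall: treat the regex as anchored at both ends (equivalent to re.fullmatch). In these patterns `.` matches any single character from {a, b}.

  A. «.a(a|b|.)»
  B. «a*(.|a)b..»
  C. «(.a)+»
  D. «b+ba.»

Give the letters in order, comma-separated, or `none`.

D

A → no match
B → no match
C → no match — must end with 'a'
D → match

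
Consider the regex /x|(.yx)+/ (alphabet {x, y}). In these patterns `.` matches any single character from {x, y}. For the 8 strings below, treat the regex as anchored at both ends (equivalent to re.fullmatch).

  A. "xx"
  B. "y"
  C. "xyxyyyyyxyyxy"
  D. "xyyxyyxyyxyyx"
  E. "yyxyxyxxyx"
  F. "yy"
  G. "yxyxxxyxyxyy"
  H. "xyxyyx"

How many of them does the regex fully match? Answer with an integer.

A. "xx" → no match
B. "y" → no match
C → no match
D → no match
E. "yyxyxyxxyx" → no match
F. "yy" → no match
G. "yxyxxxyxyxyy" → no match
H. "xyxyyx" → match
Total matched: 1

1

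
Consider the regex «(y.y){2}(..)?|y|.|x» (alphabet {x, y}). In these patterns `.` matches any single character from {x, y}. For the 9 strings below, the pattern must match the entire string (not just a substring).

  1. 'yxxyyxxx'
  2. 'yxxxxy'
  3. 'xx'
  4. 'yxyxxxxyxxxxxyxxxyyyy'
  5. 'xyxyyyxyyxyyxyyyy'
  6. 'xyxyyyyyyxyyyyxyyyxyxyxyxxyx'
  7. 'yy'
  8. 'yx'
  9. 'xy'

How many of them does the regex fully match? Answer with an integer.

1. 'yxxyyxxx' → no match
2. 'yxxxxy' → no match
3. 'xx' → no match
4 → no match
5 → no match
6 → no match
7. 'yy' → no match
8. 'yx' → no match
9. 'xy' → no match
Total matched: 0

0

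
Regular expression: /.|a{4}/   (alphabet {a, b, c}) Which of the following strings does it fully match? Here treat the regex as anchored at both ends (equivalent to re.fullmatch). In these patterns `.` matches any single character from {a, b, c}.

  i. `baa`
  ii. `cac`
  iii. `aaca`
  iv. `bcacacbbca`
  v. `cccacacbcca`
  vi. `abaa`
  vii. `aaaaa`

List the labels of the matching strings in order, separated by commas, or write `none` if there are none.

none

i → no match
ii → no match
iii → no match
iv → no match
v → no match
vi → no match
vii → no match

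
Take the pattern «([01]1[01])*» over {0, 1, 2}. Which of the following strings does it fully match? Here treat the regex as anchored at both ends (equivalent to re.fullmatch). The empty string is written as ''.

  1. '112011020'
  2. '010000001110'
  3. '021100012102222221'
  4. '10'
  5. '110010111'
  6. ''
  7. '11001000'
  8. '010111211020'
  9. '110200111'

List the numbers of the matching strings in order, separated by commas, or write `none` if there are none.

5, 6

1. '112011020' → no match
2. '010000001110' → no match
3 → no match
4. '10' → no match
5. '110010111' → match
6. '' → match
7. '11001000' → no match
8. '010111211020' → no match
9. '110200111' → no match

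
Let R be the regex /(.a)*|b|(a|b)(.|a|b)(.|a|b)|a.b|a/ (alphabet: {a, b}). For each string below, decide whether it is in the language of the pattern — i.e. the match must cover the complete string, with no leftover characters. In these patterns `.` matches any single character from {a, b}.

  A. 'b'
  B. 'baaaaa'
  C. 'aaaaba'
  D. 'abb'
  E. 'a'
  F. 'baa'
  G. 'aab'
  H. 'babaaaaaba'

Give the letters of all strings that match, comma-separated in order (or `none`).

A. 'b' → match
B. 'baaaaa' → match
C. 'aaaaba' → match
D. 'abb' → match
E. 'a' → match
F. 'baa' → match
G. 'aab' → match
H. 'babaaaaaba' → match

A, B, C, D, E, F, G, H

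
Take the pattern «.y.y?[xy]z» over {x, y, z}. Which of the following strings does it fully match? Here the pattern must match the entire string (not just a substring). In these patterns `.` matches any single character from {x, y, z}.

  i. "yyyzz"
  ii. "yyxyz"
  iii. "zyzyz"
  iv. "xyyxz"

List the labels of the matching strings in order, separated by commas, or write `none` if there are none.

ii, iii, iv

i. "yyyzz" → no match
ii. "yyxyz" → match
iii. "zyzyz" → match
iv. "xyyxz" → match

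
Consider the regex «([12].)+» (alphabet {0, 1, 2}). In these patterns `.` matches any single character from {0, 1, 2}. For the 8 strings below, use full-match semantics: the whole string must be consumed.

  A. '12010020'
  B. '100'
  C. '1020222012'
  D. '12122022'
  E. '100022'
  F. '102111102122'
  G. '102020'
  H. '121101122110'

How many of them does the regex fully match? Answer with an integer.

A → no match
B → no match
C → match
D → match
E → no match
F → match
G → match
H → no match
Total matched: 4

4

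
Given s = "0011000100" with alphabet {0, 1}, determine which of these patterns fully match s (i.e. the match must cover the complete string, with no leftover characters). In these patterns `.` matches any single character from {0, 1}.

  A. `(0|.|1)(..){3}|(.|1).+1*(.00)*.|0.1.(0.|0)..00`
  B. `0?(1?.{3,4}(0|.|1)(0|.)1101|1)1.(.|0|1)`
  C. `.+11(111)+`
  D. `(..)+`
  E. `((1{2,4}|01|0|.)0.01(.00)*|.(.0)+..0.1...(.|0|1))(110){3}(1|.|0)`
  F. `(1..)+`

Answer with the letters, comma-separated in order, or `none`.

A, D

A → match
B → no match
C → no match — must end with "111"
D → match
E → no match
F → no match — must start with "1"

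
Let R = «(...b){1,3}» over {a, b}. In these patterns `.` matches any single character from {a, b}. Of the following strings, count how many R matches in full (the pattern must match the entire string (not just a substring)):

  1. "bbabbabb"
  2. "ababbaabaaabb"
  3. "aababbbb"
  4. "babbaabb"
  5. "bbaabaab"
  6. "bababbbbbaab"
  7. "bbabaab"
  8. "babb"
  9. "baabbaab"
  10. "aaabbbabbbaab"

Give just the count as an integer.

1 → match
2 → no match
3 → no match
4 → match
5 → no match
6 → no match
7 → no match
8 → match
9 → match
10 → no match
Total matched: 4

4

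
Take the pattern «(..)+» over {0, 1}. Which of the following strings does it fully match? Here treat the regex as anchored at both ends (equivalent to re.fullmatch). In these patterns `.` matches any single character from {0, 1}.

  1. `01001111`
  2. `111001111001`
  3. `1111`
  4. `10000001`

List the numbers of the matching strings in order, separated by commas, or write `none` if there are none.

1 → match
2 → match
3 → match
4 → match

1, 2, 3, 4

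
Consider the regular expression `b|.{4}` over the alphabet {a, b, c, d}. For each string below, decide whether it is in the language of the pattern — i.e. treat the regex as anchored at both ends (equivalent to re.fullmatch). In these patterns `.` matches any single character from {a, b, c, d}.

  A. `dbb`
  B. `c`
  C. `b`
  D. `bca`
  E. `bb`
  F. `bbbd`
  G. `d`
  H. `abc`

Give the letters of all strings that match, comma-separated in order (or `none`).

A. `dbb` → no match
B. `c` → no match
C. `b` → match
D. `bca` → no match
E. `bb` → no match
F. `bbbd` → match
G. `d` → no match
H. `abc` → no match

C, F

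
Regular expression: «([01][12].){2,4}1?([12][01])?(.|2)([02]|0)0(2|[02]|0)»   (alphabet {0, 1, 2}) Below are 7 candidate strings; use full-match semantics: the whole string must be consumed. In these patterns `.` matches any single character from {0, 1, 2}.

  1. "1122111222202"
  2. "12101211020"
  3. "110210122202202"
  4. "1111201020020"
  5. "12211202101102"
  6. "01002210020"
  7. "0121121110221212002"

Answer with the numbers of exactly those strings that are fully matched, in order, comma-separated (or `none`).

1 → no match
2 → no match
3 → no match
4 → no match
5 → no match
6 → no match
7 → match

7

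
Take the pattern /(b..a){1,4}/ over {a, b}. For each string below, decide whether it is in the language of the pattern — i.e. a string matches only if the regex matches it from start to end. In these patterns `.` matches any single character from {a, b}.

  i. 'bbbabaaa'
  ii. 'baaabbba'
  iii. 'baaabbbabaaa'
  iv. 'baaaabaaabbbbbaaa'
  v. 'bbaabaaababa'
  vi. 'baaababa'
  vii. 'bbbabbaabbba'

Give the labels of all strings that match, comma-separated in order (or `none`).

i, ii, iii, v, vi, vii

i. 'bbbabaaa' → match
ii. 'baaabbba' → match
iii. 'baaabbbabaaa' → match
iv → no match
v. 'bbaabaaababa' → match
vi. 'baaababa' → match
vii. 'bbbabbaabbba' → match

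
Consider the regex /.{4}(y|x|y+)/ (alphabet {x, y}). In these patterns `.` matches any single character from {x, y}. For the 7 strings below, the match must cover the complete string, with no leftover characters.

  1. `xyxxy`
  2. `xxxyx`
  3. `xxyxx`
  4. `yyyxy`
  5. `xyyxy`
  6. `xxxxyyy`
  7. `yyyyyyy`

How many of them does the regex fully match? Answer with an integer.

7

1 → match
2 → match
3 → match
4 → match
5 → match
6 → match
7 → match
Total matched: 7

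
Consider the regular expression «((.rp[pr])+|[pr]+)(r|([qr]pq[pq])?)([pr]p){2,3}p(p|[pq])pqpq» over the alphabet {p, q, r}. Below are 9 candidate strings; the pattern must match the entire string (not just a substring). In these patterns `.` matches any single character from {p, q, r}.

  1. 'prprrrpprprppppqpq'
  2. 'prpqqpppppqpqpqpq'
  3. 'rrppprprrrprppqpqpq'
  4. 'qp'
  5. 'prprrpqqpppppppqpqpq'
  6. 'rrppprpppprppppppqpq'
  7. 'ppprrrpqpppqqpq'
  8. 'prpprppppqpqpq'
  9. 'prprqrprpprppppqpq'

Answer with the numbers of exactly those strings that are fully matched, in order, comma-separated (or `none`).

1, 3, 5, 6, 8, 9

1 → match
2 → no match
3 → match
4 → no match — must end with 'pqpq'
5 → match
6 → match
7 → no match — must end with 'pqpq'
8 → match
9 → match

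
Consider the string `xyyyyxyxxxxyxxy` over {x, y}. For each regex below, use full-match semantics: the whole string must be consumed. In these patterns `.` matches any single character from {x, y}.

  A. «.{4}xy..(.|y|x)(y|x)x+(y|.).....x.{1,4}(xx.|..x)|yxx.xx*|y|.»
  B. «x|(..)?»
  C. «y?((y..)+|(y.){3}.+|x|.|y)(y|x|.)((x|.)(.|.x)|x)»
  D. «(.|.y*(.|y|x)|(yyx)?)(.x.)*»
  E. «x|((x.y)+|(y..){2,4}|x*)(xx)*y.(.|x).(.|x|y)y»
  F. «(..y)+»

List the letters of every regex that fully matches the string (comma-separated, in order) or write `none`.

D

A → no match
B → no match
C → no match
D → match
E → no match
F → no match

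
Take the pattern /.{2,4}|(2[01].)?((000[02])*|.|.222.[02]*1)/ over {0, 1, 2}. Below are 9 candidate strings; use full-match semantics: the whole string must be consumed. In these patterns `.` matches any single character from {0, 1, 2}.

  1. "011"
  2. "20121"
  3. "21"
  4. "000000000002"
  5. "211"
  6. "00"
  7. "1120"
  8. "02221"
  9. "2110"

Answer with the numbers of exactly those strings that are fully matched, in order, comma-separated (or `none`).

1 → match
2 → no match
3 → match
4 → match
5 → match
6 → match
7 → match
8 → no match
9 → match

1, 3, 4, 5, 6, 7, 9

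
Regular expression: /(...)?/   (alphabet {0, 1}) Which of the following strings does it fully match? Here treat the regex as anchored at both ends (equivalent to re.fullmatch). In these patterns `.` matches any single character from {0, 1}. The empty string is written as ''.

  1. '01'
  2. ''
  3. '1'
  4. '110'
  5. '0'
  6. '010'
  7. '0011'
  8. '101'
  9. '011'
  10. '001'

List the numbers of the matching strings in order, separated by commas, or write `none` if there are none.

2, 4, 6, 8, 9, 10

1 → no match
2 → match
3 → no match
4 → match
5 → no match
6 → match
7 → no match
8 → match
9 → match
10 → match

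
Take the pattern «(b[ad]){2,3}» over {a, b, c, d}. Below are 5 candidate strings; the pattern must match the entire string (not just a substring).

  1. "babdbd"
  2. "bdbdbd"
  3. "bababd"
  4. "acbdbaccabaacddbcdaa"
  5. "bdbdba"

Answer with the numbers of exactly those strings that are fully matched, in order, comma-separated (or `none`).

1, 2, 3, 5

1 → match
2 → match
3 → match
4 → no match — must start with "b"
5 → match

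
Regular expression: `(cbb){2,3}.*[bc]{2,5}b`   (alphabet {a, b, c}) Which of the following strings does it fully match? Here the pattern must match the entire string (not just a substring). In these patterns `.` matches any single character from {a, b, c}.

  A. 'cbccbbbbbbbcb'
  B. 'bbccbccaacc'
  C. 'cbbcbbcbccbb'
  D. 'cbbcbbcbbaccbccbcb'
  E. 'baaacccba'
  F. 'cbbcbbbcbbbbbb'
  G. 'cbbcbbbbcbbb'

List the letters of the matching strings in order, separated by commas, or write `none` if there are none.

C, D, F, G

A → no match — must start with 'cbb'
B → no match — must start with 'cbb'
C → match
D → match
E → no match — must start with 'cbb'
F → match
G → match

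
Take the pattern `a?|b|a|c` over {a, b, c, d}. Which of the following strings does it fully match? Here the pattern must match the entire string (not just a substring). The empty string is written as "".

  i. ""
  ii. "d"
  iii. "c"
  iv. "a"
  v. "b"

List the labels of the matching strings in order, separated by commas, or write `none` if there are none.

i, iii, iv, v

i. "" → match
ii. "d" → no match
iii. "c" → match
iv. "a" → match
v. "b" → match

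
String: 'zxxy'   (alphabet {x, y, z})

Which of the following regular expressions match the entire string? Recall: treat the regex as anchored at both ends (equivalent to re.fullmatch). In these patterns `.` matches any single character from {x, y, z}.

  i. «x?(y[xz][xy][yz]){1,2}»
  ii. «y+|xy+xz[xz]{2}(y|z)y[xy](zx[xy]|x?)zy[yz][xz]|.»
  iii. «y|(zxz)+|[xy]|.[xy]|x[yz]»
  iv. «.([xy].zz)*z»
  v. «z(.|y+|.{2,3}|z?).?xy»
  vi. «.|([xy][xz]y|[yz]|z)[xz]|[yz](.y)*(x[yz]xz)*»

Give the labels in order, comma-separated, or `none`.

i → no match
ii → no match
iii → no match
iv → no match — must end with 'z'
v → match
vi → no match

v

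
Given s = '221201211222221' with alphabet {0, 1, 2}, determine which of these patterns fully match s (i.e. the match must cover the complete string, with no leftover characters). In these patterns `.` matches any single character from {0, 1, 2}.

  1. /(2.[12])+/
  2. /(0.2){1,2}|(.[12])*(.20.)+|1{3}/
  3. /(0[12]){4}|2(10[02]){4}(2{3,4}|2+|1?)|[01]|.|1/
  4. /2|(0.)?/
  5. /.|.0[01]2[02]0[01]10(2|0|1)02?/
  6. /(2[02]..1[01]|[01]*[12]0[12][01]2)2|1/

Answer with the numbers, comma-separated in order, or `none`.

1

1 → match
2 → no match
3 → no match
4 → no match
5 → no match
6 → no match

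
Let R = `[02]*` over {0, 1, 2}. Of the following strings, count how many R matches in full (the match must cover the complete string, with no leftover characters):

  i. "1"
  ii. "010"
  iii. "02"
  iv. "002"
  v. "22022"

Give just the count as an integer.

3

i. "1" → no match
ii. "010" → no match
iii. "02" → match
iv. "002" → match
v. "22022" → match
Total matched: 3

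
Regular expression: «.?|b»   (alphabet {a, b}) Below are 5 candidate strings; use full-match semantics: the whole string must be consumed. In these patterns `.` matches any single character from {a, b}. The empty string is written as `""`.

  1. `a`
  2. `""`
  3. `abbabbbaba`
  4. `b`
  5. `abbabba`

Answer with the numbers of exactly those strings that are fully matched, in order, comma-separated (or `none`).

1 → match
2 → match
3 → no match
4 → match
5 → no match

1, 2, 4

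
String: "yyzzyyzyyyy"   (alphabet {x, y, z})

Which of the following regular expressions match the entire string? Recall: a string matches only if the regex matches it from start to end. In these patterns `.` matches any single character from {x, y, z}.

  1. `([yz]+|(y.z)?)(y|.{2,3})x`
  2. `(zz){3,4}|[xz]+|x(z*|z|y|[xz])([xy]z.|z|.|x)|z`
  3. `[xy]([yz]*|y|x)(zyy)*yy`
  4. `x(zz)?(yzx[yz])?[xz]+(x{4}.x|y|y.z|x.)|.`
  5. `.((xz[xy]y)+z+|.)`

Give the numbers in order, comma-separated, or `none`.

1 → no match — must end with "x"
2 → no match
3 → match
4 → no match
5 → no match

3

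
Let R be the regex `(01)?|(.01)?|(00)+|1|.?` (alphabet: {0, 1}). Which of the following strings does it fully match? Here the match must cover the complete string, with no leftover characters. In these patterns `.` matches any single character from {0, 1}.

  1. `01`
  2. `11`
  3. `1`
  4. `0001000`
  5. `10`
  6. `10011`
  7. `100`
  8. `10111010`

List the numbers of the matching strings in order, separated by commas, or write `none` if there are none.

1 → match
2 → no match
3 → match
4 → no match
5 → no match
6 → no match
7 → no match
8 → no match

1, 3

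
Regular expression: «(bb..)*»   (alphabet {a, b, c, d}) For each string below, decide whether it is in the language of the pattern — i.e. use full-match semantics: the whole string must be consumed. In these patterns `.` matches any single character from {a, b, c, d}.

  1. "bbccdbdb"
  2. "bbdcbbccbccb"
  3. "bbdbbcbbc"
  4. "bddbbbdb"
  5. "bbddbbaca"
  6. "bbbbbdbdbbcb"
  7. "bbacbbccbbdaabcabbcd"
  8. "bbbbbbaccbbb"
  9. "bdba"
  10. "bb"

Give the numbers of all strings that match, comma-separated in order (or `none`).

1. "bbccdbdb" → no match
2. "bbdcbbccbccb" → no match
3. "bbdbbcbbc" → no match
4. "bddbbbdb" → no match
5. "bbddbbaca" → no match
6. "bbbbbdbdbbcb" → no match
7 → no match
8. "bbbbbbaccbbb" → no match
9. "bdba" → no match
10. "bb" → no match

none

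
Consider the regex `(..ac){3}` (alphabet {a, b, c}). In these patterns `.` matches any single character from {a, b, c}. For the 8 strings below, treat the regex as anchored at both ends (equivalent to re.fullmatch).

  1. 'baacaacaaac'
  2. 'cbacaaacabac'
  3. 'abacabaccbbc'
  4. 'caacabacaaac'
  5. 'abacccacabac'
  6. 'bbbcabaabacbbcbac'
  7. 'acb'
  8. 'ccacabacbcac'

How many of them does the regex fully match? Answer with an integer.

1 → no match
2 → match
3 → no match — must end with 'ac'
4 → match
5 → match
6 → no match
7 → no match — must end with 'ac'
8 → match
Total matched: 4

4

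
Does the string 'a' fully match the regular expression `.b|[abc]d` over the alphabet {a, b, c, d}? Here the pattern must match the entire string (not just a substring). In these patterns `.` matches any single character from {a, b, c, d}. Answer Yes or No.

No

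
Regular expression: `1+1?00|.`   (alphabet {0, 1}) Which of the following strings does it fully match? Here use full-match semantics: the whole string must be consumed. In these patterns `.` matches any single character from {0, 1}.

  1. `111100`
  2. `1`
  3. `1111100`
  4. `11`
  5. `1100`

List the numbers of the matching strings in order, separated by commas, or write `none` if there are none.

1, 2, 3, 5

1 → match
2 → match
3 → match
4 → no match
5 → match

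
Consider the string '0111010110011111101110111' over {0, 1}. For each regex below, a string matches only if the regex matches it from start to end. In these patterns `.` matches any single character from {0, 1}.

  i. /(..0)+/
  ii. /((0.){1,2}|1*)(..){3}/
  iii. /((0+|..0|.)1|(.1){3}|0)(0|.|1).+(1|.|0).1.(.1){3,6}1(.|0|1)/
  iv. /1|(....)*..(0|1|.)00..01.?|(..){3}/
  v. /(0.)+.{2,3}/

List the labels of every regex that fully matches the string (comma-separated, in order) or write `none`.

iii

i → no match — must end with '0'
ii → no match
iii → match
iv → no match
v → no match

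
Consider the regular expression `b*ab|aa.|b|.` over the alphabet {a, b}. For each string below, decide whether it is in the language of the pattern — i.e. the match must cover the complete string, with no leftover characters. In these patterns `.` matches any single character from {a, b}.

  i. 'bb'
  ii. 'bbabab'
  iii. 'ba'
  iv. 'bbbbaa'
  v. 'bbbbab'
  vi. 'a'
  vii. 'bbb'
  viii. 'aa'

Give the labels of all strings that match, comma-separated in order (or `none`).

i. 'bb' → no match
ii. 'bbabab' → no match
iii. 'ba' → no match
iv. 'bbbbaa' → no match
v. 'bbbbab' → match
vi. 'a' → match
vii. 'bbb' → no match
viii. 'aa' → no match

v, vi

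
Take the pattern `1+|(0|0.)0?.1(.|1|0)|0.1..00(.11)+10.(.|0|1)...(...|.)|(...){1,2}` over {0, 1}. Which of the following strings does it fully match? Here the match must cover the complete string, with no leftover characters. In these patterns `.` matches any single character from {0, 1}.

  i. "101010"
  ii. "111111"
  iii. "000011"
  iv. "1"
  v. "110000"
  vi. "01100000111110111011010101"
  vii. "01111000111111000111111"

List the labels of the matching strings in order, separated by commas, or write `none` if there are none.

i → match
ii → match
iii → match
iv → match
v → match
vi → match
vii → match

i, ii, iii, iv, v, vi, vii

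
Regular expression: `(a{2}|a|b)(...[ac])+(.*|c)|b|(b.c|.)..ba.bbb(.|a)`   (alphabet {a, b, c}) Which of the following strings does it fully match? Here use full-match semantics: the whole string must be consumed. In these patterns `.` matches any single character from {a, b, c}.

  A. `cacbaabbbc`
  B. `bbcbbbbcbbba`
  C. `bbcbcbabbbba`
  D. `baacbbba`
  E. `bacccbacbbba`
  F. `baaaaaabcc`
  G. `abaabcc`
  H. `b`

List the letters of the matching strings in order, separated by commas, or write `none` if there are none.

A → match
B → no match
C → match
D → no match
E → match
F → match
G → no match
H → match

A, C, E, F, H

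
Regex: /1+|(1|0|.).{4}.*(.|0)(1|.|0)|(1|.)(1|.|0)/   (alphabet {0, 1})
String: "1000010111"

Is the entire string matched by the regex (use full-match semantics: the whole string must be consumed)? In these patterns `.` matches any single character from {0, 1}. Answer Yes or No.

Yes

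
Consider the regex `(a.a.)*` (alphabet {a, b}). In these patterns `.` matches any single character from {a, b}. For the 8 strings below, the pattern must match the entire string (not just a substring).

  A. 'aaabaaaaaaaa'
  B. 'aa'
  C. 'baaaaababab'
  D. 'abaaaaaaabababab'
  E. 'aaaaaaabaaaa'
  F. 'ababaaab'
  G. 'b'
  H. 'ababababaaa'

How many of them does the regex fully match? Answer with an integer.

4

A. 'aaabaaaaaaaa' → match
B. 'aa' → no match
C. 'baaaaababab' → no match
D → match
E. 'aaaaaaabaaaa' → match
F. 'ababaaab' → match
G. 'b' → no match
H. 'ababababaaa' → no match
Total matched: 4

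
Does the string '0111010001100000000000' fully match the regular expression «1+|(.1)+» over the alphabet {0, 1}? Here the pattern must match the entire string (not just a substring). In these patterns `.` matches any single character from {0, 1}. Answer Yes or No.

No

Every match must end with '1', but '0111010001100000000000' does not.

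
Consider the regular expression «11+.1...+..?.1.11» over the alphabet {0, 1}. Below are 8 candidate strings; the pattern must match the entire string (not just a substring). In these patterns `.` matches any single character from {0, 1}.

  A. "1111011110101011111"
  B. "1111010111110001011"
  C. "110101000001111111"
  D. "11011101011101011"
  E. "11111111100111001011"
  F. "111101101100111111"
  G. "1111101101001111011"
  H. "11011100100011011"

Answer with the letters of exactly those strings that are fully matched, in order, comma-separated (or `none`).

A → match
B → match
C → match
D → match
E → match
F → match
G → match
H → match

A, B, C, D, E, F, G, H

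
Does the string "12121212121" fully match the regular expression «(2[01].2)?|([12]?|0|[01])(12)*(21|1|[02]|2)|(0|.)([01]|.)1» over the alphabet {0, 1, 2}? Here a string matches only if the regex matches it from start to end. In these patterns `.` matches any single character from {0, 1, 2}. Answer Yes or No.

Yes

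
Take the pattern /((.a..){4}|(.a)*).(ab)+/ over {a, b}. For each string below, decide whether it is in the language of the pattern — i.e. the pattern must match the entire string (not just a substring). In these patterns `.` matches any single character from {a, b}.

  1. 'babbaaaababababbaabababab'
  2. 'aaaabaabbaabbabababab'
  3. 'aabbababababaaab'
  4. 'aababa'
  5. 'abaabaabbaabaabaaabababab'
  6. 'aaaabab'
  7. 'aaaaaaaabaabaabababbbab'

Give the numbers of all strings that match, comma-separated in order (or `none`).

1, 2, 6

1 → match
2 → match
3 → no match
4 → no match — must end with 'ab'
5 → no match
6 → match
7 → no match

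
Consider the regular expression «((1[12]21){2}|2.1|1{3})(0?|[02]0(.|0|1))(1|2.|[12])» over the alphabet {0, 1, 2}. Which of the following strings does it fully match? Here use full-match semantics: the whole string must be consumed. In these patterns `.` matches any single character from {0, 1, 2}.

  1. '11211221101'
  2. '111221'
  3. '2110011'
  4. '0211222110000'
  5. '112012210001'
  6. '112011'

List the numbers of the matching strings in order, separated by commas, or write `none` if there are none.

1 → no match
2 → no match
3 → match
4 → no match
5 → no match
6 → no match

3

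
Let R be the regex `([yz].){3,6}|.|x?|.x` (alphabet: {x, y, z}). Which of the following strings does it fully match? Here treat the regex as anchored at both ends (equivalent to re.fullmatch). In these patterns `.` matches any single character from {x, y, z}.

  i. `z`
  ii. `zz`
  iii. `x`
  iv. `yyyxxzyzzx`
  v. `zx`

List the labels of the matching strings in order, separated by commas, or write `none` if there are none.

i → match
ii → no match
iii → match
iv → no match
v → match

i, iii, v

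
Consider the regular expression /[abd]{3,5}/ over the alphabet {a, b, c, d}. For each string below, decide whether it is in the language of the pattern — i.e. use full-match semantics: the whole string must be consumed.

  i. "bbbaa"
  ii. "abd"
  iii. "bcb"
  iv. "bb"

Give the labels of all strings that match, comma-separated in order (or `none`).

i. "bbbaa" → match
ii. "abd" → match
iii. "bcb" → no match
iv. "bb" → no match

i, ii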